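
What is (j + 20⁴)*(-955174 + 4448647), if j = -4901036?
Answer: -16562681258028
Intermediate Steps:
(j + 20⁴)*(-955174 + 4448647) = (-4901036 + 20⁴)*(-955174 + 4448647) = (-4901036 + 160000)*3493473 = -4741036*3493473 = -16562681258028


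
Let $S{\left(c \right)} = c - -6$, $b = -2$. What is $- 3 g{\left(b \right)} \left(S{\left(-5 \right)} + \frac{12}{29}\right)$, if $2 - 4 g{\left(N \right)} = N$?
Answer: $- \frac{123}{29} \approx -4.2414$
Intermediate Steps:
$g{\left(N \right)} = \frac{1}{2} - \frac{N}{4}$
$S{\left(c \right)} = 6 + c$ ($S{\left(c \right)} = c + 6 = 6 + c$)
$- 3 g{\left(b \right)} \left(S{\left(-5 \right)} + \frac{12}{29}\right) = - 3 \left(\frac{1}{2} - - \frac{1}{2}\right) \left(\left(6 - 5\right) + \frac{12}{29}\right) = - 3 \left(\frac{1}{2} + \frac{1}{2}\right) \left(1 + 12 \cdot \frac{1}{29}\right) = \left(-3\right) 1 \left(1 + \frac{12}{29}\right) = \left(-3\right) \frac{41}{29} = - \frac{123}{29}$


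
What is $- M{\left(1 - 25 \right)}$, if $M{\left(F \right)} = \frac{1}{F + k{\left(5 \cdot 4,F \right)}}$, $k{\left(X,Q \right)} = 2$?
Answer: $\frac{1}{22} \approx 0.045455$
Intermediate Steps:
$M{\left(F \right)} = \frac{1}{2 + F}$ ($M{\left(F \right)} = \frac{1}{F + 2} = \frac{1}{2 + F}$)
$- M{\left(1 - 25 \right)} = - \frac{1}{2 + \left(1 - 25\right)} = - \frac{1}{2 - 24} = - \frac{1}{-22} = \left(-1\right) \left(- \frac{1}{22}\right) = \frac{1}{22}$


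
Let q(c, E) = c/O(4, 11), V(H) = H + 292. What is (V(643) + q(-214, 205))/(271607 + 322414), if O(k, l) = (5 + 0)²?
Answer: 1007/645675 ≈ 0.0015596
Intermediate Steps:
V(H) = 292 + H
O(k, l) = 25 (O(k, l) = 5² = 25)
q(c, E) = c/25
(V(643) + q(-214, 205))/(271607 + 322414) = ((292 + 643) + (1/25)*(-214))/(271607 + 322414) = (935 - 214/25)/594021 = (23161/25)*(1/594021) = 1007/645675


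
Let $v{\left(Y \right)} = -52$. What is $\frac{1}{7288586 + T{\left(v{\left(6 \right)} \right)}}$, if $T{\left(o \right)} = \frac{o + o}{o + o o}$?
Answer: $\frac{51}{371717884} \approx 1.372 \cdot 10^{-7}$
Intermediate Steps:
$T{\left(o \right)} = \frac{2 o}{o + o^{2}}$
$\frac{1}{7288586 + T{\left(v{\left(6 \right)} \right)}} = \frac{1}{7288586 + \frac{2}{1 - 52}} = \frac{1}{7288586 + \frac{2}{-51}} = \frac{1}{7288586 + 2 \left(- \frac{1}{51}\right)} = \frac{1}{7288586 - \frac{2}{51}} = \frac{1}{\frac{371717884}{51}} = \frac{51}{371717884}$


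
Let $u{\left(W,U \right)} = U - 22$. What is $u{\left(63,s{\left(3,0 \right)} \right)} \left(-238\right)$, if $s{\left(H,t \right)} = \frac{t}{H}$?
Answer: $5236$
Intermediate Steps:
$u{\left(W,U \right)} = -22 + U$ ($u{\left(W,U \right)} = U - 22 = -22 + U$)
$u{\left(63,s{\left(3,0 \right)} \right)} \left(-238\right) = \left(-22 + \frac{0}{3}\right) \left(-238\right) = \left(-22 + 0 \cdot \frac{1}{3}\right) \left(-238\right) = \left(-22 + 0\right) \left(-238\right) = \left(-22\right) \left(-238\right) = 5236$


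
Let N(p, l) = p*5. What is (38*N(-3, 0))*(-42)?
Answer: 23940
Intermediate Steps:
N(p, l) = 5*p
(38*N(-3, 0))*(-42) = (38*(5*(-3)))*(-42) = (38*(-15))*(-42) = -570*(-42) = 23940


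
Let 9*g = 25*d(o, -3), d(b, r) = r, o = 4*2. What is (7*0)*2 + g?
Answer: -25/3 ≈ -8.3333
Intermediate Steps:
o = 8
g = -25/3 (g = (25*(-3))/9 = (⅑)*(-75) = -25/3 ≈ -8.3333)
(7*0)*2 + g = (7*0)*2 - 25/3 = 0*2 - 25/3 = 0 - 25/3 = -25/3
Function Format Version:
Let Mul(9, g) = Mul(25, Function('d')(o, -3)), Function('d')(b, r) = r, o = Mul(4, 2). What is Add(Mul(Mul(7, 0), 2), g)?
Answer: Rational(-25, 3) ≈ -8.3333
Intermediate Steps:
o = 8
g = Rational(-25, 3) (g = Mul(Rational(1, 9), Mul(25, -3)) = Mul(Rational(1, 9), -75) = Rational(-25, 3) ≈ -8.3333)
Add(Mul(Mul(7, 0), 2), g) = Add(Mul(Mul(7, 0), 2), Rational(-25, 3)) = Add(Mul(0, 2), Rational(-25, 3)) = Add(0, Rational(-25, 3)) = Rational(-25, 3)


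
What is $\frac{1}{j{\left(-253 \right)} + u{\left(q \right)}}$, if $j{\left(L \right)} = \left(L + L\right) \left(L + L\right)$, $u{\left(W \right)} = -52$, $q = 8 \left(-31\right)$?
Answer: $\frac{1}{255984} \approx 3.9065 \cdot 10^{-6}$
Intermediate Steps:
$q = -248$
$j{\left(L \right)} = 4 L^{2}$ ($j{\left(L \right)} = 2 L 2 L = 4 L^{2}$)
$\frac{1}{j{\left(-253 \right)} + u{\left(q \right)}} = \frac{1}{4 \left(-253\right)^{2} - 52} = \frac{1}{4 \cdot 64009 - 52} = \frac{1}{256036 - 52} = \frac{1}{255984}$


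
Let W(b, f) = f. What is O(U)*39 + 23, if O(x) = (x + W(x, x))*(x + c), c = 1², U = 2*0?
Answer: 23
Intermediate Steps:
U = 0
c = 1
O(x) = 2*x*(1 + x) (O(x) = (x + x)*(x + 1) = (2*x)*(1 + x) = 2*x*(1 + x))
O(U)*39 + 23 = (2*0*(1 + 0))*39 + 23 = (2*0*1)*39 + 23 = 0*39 + 23 = 0 + 23 = 23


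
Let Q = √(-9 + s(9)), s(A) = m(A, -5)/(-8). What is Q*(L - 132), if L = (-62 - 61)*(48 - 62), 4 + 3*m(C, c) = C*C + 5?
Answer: 265*I*√447 ≈ 5602.7*I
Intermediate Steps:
m(C, c) = ⅓ + C²/3 (m(C, c) = -4/3 + (C*C + 5)/3 = -4/3 + (C² + 5)/3 = -4/3 + (5 + C²)/3 = -4/3 + (5/3 + C²/3) = ⅓ + C²/3)
s(A) = -1/24 - A²/24 (s(A) = (⅓ + A²/3)/(-8) = (⅓ + A²/3)*(-⅛) = -1/24 - A²/24)
L = 1722 (L = -123*(-14) = 1722)
Q = I*√447/6 (Q = √(-9 + (-1/24 - 1/24*9²)) = √(-9 + (-1/24 - 1/24*81)) = √(-9 + (-1/24 - 27/8)) = √(-9 - 41/12) = √(-149/12) = I*√447/6 ≈ 3.5237*I)
Q*(L - 132) = (I*√447/6)*(1722 - 132) = (I*√447/6)*1590 = 265*I*√447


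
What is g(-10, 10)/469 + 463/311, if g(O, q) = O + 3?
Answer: 30710/20837 ≈ 1.4738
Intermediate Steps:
g(O, q) = 3 + O
g(-10, 10)/469 + 463/311 = (3 - 10)/469 + 463/311 = -7*1/469 + 463*(1/311) = -1/67 + 463/311 = 30710/20837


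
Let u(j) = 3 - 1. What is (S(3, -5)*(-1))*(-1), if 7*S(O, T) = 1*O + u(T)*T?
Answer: -1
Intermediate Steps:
u(j) = 2
S(O, T) = O/7 + 2*T/7 (S(O, T) = (1*O + 2*T)/7 = (O + 2*T)/7 = O/7 + 2*T/7)
(S(3, -5)*(-1))*(-1) = (((⅐)*3 + (2/7)*(-5))*(-1))*(-1) = ((3/7 - 10/7)*(-1))*(-1) = -1*(-1)*(-1) = 1*(-1) = -1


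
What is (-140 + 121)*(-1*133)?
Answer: 2527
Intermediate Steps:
(-140 + 121)*(-1*133) = -19*(-133) = 2527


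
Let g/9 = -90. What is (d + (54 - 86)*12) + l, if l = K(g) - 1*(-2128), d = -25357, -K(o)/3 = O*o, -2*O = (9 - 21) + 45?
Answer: -63708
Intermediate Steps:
g = -810 (g = 9*(-90) = -810)
O = -33/2 (O = -((9 - 21) + 45)/2 = -(-12 + 45)/2 = -1/2*33 = -33/2 ≈ -16.500)
K(o) = 99*o/2 (K(o) = -(-99)*o/2 = 99*o/2)
l = -37967 (l = (99/2)*(-810) - 1*(-2128) = -40095 + 2128 = -37967)
(d + (54 - 86)*12) + l = (-25357 + (54 - 86)*12) - 37967 = (-25357 - 32*12) - 37967 = (-25357 - 384) - 37967 = -25741 - 37967 = -63708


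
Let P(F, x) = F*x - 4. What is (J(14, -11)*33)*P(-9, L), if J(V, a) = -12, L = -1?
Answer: -1980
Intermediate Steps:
P(F, x) = -4 + F*x
(J(14, -11)*33)*P(-9, L) = (-12*33)*(-4 - 9*(-1)) = -396*(-4 + 9) = -396*5 = -1980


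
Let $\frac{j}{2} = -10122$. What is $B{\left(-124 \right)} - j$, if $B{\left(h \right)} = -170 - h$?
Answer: $20198$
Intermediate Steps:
$j = -20244$ ($j = 2 \left(-10122\right) = -20244$)
$B{\left(-124 \right)} - j = \left(-170 - -124\right) - -20244 = \left(-170 + 124\right) + 20244 = -46 + 20244 = 20198$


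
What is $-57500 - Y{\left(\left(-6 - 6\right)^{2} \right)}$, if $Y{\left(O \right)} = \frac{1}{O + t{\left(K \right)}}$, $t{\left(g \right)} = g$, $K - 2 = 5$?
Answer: $- \frac{8682501}{151} \approx -57500.0$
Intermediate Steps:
$K = 7$ ($K = 2 + 5 = 7$)
$Y{\left(O \right)} = \frac{1}{7 + O}$ ($Y{\left(O \right)} = \frac{1}{O + 7} = \frac{1}{7 + O}$)
$-57500 - Y{\left(\left(-6 - 6\right)^{2} \right)} = -57500 - \frac{1}{7 + \left(-6 - 6\right)^{2}} = -57500 - \frac{1}{7 + \left(-12\right)^{2}} = -57500 - \frac{1}{7 + 144} = -57500 - \frac{1}{151} = - \frac{8682501}{151}$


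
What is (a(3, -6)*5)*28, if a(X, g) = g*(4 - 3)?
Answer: -840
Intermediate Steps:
a(X, g) = g (a(X, g) = g*1 = g)
(a(3, -6)*5)*28 = -6*5*28 = -30*28 = -840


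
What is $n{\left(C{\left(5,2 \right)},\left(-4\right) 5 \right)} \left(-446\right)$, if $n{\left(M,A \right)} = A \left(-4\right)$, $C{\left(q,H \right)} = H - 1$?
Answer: $-35680$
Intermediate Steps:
$C{\left(q,H \right)} = -1 + H$
$n{\left(M,A \right)} = - 4 A$
$n{\left(C{\left(5,2 \right)},\left(-4\right) 5 \right)} \left(-446\right) = - 4 \left(\left(-4\right) 5\right) \left(-446\right) = \left(-4\right) \left(-20\right) \left(-446\right) = 80 \left(-446\right) = -35680$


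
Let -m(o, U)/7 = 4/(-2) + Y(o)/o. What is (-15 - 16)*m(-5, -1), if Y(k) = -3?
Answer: -1519/5 ≈ -303.80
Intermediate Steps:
m(o, U) = 14 + 21/o (m(o, U) = -7*(4/(-2) - 3/o) = -7*(4*(-½) - 3/o) = -7*(-2 - 3/o) = 14 + 21/o)
(-15 - 16)*m(-5, -1) = (-15 - 16)*(14 + 21/(-5)) = -31*(14 + 21*(-⅕)) = -31*(14 - 21/5) = -31*49/5 = -1519/5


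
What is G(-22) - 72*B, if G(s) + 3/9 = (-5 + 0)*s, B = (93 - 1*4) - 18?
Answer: -15007/3 ≈ -5002.3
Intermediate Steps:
B = 71 (B = (93 - 4) - 18 = 89 - 18 = 71)
G(s) = -⅓ - 5*s (G(s) = -⅓ + (-5 + 0)*s = -⅓ - 5*s)
G(-22) - 72*B = (-⅓ - 5*(-22)) - 72*71 = (-⅓ + 110) - 5112 = 329/3 - 5112 = -15007/3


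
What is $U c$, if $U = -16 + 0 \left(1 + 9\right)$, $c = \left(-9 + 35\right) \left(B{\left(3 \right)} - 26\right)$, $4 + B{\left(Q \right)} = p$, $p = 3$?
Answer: $11232$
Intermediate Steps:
$B{\left(Q \right)} = -1$ ($B{\left(Q \right)} = -4 + 3 = -1$)
$c = -702$ ($c = \left(-9 + 35\right) \left(-1 - 26\right) = 26 \left(-27\right) = -702$)
$U = -16$ ($U = -16 + 0 \cdot 10 = -16 + 0 = -16$)
$U c = \left(-16\right) \left(-702\right) = 11232$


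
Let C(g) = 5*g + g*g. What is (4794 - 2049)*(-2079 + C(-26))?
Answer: -4208085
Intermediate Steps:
C(g) = g**2 + 5*g (C(g) = 5*g + g**2 = g**2 + 5*g)
(4794 - 2049)*(-2079 + C(-26)) = (4794 - 2049)*(-2079 - 26*(5 - 26)) = 2745*(-2079 - 26*(-21)) = 2745*(-2079 + 546) = 2745*(-1533) = -4208085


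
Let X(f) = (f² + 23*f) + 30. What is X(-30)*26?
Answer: 6240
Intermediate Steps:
X(f) = 30 + f² + 23*f
X(-30)*26 = (30 + (-30)² + 23*(-30))*26 = (30 + 900 - 690)*26 = 240*26 = 6240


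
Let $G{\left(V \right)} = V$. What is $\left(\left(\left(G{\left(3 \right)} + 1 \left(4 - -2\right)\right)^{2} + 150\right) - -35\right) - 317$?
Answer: $-51$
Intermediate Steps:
$\left(\left(\left(G{\left(3 \right)} + 1 \left(4 - -2\right)\right)^{2} + 150\right) - -35\right) - 317 = \left(\left(\left(3 + 1 \left(4 - -2\right)\right)^{2} + 150\right) - -35\right) - 317 = \left(\left(\left(3 + 1 \left(4 + 2\right)\right)^{2} + 150\right) + 35\right) - 317 = \left(\left(\left(3 + 1 \cdot 6\right)^{2} + 150\right) + 35\right) - 317 = \left(\left(\left(3 + 6\right)^{2} + 150\right) + 35\right) - 317 = \left(\left(9^{2} + 150\right) + 35\right) - 317 = \left(\left(81 + 150\right) + 35\right) - 317 = \left(231 + 35\right) - 317 = 266 - 317 = -51$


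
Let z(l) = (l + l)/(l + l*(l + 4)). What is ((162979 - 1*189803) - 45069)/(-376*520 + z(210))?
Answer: 15456995/42036798 ≈ 0.36770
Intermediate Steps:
z(l) = 2*l/(l + l*(4 + l)) (z(l) = (2*l)/(l + l*(4 + l)) = 2*l/(l + l*(4 + l)))
((162979 - 1*189803) - 45069)/(-376*520 + z(210)) = ((162979 - 1*189803) - 45069)/(-376*520 + 2/(5 + 210)) = ((162979 - 189803) - 45069)/(-195520 + 2/215) = (-26824 - 45069)/(-195520 + 2*(1/215)) = -71893/(-195520 + 2/215) = -71893/(-42036798/215) = -71893*(-215/42036798) = 15456995/42036798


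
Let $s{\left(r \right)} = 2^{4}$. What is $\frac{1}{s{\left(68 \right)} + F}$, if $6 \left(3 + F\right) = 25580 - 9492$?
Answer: $\frac{3}{8083} \approx 0.00037115$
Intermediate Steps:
$s{\left(r \right)} = 16$
$F = \frac{8035}{3}$ ($F = -3 + \frac{25580 - 9492}{6} = -3 + \frac{1}{6} \cdot 16088 = -3 + \frac{8044}{3} = \frac{8035}{3} \approx 2678.3$)
$\frac{1}{s{\left(68 \right)} + F} = \frac{1}{16 + \frac{8035}{3}} = \frac{1}{\frac{8083}{3}} = \frac{3}{8083}$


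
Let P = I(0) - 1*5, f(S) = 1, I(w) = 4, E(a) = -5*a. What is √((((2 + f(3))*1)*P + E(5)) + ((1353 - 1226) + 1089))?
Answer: 6*√33 ≈ 34.467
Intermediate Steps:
P = -1 (P = 4 - 1*5 = 4 - 5 = -1)
√((((2 + f(3))*1)*P + E(5)) + ((1353 - 1226) + 1089)) = √((((2 + 1)*1)*(-1) - 5*5) + ((1353 - 1226) + 1089)) = √(((3*1)*(-1) - 25) + (127 + 1089)) = √((3*(-1) - 25) + 1216) = √((-3 - 25) + 1216) = √(-28 + 1216) = √1188 = 6*√33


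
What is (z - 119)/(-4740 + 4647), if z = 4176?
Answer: -4057/93 ≈ -43.624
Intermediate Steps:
(z - 119)/(-4740 + 4647) = (4176 - 119)/(-4740 + 4647) = 4057/(-93) = 4057*(-1/93) = -4057/93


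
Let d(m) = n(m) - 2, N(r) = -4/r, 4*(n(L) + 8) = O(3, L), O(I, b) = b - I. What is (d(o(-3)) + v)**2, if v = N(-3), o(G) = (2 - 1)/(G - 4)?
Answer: 157609/1764 ≈ 89.348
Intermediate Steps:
o(G) = 1/(-4 + G)
n(L) = -35/4 + L/4 (n(L) = -8 + (L - 1*3)/4 = -8 + (L - 3)/4 = -8 + (-3 + L)/4 = -8 + (-3/4 + L/4) = -35/4 + L/4)
v = 4/3 (v = -4/(-3) = -4*(-1/3) = 4/3 ≈ 1.3333)
d(m) = -43/4 + m/4 (d(m) = (-35/4 + m/4) - 2 = -43/4 + m/4)
(d(o(-3)) + v)**2 = ((-43/4 + 1/(4*(-4 - 3))) + 4/3)**2 = ((-43/4 + (1/4)/(-7)) + 4/3)**2 = ((-43/4 + (1/4)*(-1/7)) + 4/3)**2 = ((-43/4 - 1/28) + 4/3)**2 = (-151/14 + 4/3)**2 = (-397/42)**2 = 157609/1764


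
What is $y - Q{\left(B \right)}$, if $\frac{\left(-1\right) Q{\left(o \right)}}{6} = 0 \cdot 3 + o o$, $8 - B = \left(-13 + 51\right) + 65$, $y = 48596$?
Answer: $102746$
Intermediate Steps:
$B = -95$ ($B = 8 - \left(\left(-13 + 51\right) + 65\right) = 8 - \left(38 + 65\right) = 8 - 103 = -95$)
$Q{\left(o \right)} = - 6 o^{2}$ ($Q{\left(o \right)} = - 6 \left(0 \cdot 3 + o o\right) = - 6 \left(0 + o^{2}\right) = - 6 o^{2}$)
$y - Q{\left(B \right)} = 48596 - - 6 \left(-95\right)^{2} = 48596 - \left(-6\right) 9025 = 48596 - -54150 = 48596 + 54150 = 102746$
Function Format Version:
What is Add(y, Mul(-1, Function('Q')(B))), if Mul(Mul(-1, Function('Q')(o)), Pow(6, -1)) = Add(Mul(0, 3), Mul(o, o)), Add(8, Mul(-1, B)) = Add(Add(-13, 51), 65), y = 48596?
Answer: 102746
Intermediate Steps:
B = -95 (B = Add(8, Mul(-1, Add(Add(-13, 51), 65))) = Add(8, Mul(-1, Add(38, 65))) = Add(8, Mul(-1, 103)) = Add(8, -103) = -95)
Function('Q')(o) = Mul(-6, Pow(o, 2)) (Function('Q')(o) = Mul(-6, Add(Mul(0, 3), Mul(o, o))) = Mul(-6, Add(0, Pow(o, 2))) = Mul(-6, Pow(o, 2)))
Add(y, Mul(-1, Function('Q')(B))) = Add(48596, Mul(-1, Mul(-6, Pow(-95, 2)))) = Add(48596, Mul(-1, Mul(-6, 9025))) = Add(48596, Mul(-1, -54150)) = Add(48596, 54150) = 102746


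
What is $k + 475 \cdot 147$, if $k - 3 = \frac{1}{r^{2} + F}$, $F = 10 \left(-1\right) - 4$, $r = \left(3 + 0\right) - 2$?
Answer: $\frac{907763}{13} \approx 69828.0$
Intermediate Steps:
$r = 1$ ($r = 3 - 2 = 1$)
$F = -14$ ($F = -10 - 4 = -14$)
$k = \frac{38}{13}$ ($k = 3 + \frac{1}{1^{2} - 14} = 3 + \frac{1}{1 - 14} = 3 + \frac{1}{-13} = 3 - \frac{1}{13} = \frac{38}{13} \approx 2.9231$)
$k + 475 \cdot 147 = \frac{38}{13} + 475 \cdot 147 = \frac{38}{13} + 69825 = \frac{907763}{13}$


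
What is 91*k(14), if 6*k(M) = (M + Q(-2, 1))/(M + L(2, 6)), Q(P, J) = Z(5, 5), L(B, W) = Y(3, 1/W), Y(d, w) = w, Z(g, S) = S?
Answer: 1729/85 ≈ 20.341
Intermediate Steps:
L(B, W) = 1/W
Q(P, J) = 5
k(M) = (5 + M)/(6*(1/6 + M)) (k(M) = ((M + 5)/(M + 1/6))/6 = ((5 + M)/(M + 1/6))/6 = ((5 + M)/(1/6 + M))/6 = (5 + M)/(6*(1/6 + M)))
91*k(14) = 91*((5 + 14)/(1 + 6*14)) = 91*(19/(1 + 84)) = 91*(19/85) = 1729/85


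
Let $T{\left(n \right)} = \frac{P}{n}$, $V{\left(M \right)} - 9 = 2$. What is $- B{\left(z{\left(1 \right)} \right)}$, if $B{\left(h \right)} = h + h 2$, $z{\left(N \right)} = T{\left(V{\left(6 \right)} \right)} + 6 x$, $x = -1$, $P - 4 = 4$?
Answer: $\frac{174}{11} \approx 15.818$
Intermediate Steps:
$P = 8$ ($P = 4 + 4 = 8$)
$V{\left(M \right)} = 11$ ($V{\left(M \right)} = 9 + 2 = 11$)
$T{\left(n \right)} = \frac{8}{n}$
$z{\left(N \right)} = - \frac{58}{11}$ ($z{\left(N \right)} = \frac{8}{11} + 6 \left(-1\right) = 8 \cdot \frac{1}{11} - 6 = \frac{8}{11} - 6 = - \frac{58}{11}$)
$B{\left(h \right)} = 3 h$ ($B{\left(h \right)} = h + 2 h = 3 h$)
$- B{\left(z{\left(1 \right)} \right)} = - \frac{3 \left(-58\right)}{11} = \left(-1\right) \left(- \frac{174}{11}\right) = \frac{174}{11}$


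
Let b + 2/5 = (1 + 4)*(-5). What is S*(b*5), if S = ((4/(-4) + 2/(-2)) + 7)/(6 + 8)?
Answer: -635/14 ≈ -45.357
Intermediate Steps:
b = -127/5 (b = -⅖ + (1 + 4)*(-5) = -⅖ + 5*(-5) = -⅖ - 25 = -127/5 ≈ -25.400)
S = 5/14 (S = ((4*(-¼) + 2*(-½)) + 7)/14 = ((-1 - 1) + 7)*(1/14) = (-2 + 7)*(1/14) = 5*(1/14) = 5/14 ≈ 0.35714)
S*(b*5) = 5*(-127/5*5)/14 = (5/14)*(-127) = -635/14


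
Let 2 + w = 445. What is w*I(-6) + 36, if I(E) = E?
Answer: -2622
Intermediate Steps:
w = 443 (w = -2 + 445 = 443)
w*I(-6) + 36 = 443*(-6) + 36 = -2658 + 36 = -2622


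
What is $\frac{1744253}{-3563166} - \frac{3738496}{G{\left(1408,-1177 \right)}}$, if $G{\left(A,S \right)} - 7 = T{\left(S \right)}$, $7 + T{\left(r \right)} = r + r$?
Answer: $\frac{6658387933387}{4193846382} \approx 1587.7$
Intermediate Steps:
$T{\left(r \right)} = -7 + 2 r$ ($T{\left(r \right)} = -7 + \left(r + r\right) = -7 + 2 r$)
$G{\left(A,S \right)} = 2 S$ ($G{\left(A,S \right)} = 7 + \left(-7 + 2 S\right) = 2 S$)
$\frac{1744253}{-3563166} - \frac{3738496}{G{\left(1408,-1177 \right)}} = \frac{1744253}{-3563166} - \frac{3738496}{2 \left(-1177\right)} = 1744253 \left(- \frac{1}{3563166}\right) - \frac{3738496}{-2354} = - \frac{1744253}{3563166} - - \frac{1869248}{1177} = - \frac{1744253}{3563166} + \frac{1869248}{1177} = \frac{6658387933387}{4193846382}$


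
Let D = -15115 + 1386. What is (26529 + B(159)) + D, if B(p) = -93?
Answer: 12707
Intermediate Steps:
D = -13729
(26529 + B(159)) + D = (26529 - 93) - 13729 = 26436 - 13729 = 12707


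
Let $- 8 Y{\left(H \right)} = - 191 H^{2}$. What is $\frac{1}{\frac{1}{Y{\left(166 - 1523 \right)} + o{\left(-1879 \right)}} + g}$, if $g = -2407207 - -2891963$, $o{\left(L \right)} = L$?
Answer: $\frac{351701727}{170489522373620} \approx 2.0629 \cdot 10^{-6}$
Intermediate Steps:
$Y{\left(H \right)} = \frac{191 H^{2}}{8}$ ($Y{\left(H \right)} = - \frac{\left(-191\right) H^{2}}{8} = \frac{191 H^{2}}{8}$)
$g = 484756$ ($g = -2407207 + 2891963 = 484756$)
$\frac{1}{\frac{1}{Y{\left(166 - 1523 \right)} + o{\left(-1879 \right)}} + g} = \frac{1}{\frac{1}{\frac{191 \left(166 - 1523\right)^{2}}{8} - 1879} + 484756} = \frac{1}{\frac{1}{\frac{191 \left(-1357\right)^{2}}{8} - 1879} + 484756} = \frac{1}{\frac{1}{\frac{191}{8} \cdot 1841449 - 1879} + 484756} = \frac{1}{\frac{1}{\frac{351716759}{8} - 1879} + 484756} = \frac{1}{\frac{1}{\frac{351701727}{8}} + 484756} = \frac{1}{\frac{8}{351701727} + 484756} = \frac{1}{\frac{170489522373620}{351701727}} = \frac{351701727}{170489522373620}$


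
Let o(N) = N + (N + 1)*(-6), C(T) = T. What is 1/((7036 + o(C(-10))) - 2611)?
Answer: 1/4469 ≈ 0.00022376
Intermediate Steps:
o(N) = -6 - 5*N (o(N) = N + (1 + N)*(-6) = N + (-6 - 6*N) = -6 - 5*N)
1/((7036 + o(C(-10))) - 2611) = 1/((7036 + (-6 - 5*(-10))) - 2611) = 1/((7036 + (-6 + 50)) - 2611) = 1/((7036 + 44) - 2611) = 1/(7080 - 2611) = 1/4469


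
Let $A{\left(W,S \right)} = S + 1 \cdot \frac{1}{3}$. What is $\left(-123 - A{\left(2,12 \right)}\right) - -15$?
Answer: $- \frac{361}{3} \approx -120.33$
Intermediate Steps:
$A{\left(W,S \right)} = \frac{1}{3} + S$ ($A{\left(W,S \right)} = S + 1 \cdot \frac{1}{3} = S + \frac{1}{3} = \frac{1}{3} + S$)
$\left(-123 - A{\left(2,12 \right)}\right) - -15 = \left(-123 - \left(\frac{1}{3} + 12\right)\right) - -15 = \left(-123 - \frac{37}{3}\right) + 15 = - \frac{406}{3} + 15 = - \frac{361}{3}$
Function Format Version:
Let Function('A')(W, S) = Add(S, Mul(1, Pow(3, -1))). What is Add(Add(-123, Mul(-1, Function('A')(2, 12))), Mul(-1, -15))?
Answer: Rational(-361, 3) ≈ -120.33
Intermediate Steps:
Function('A')(W, S) = Add(Rational(1, 3), S) (Function('A')(W, S) = Add(S, Mul(1, Rational(1, 3))) = Add(S, Rational(1, 3)) = Add(Rational(1, 3), S))
Add(Add(-123, Mul(-1, Function('A')(2, 12))), Mul(-1, -15)) = Add(Add(-123, Mul(-1, Add(Rational(1, 3), 12))), Mul(-1, -15)) = Add(Add(-123, Mul(-1, Rational(37, 3))), 15) = Add(Add(-123, Rational(-37, 3)), 15) = Add(Rational(-406, 3), 15) = Rational(-361, 3)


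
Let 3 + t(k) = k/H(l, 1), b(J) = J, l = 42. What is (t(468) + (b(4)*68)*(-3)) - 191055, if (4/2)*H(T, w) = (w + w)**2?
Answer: -191640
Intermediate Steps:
H(T, w) = 2*w**2 (H(T, w) = (w + w)**2/2 = (2*w)**2/2 = (4*w**2)/2 = 2*w**2)
t(k) = -3 + k/2 (t(k) = -3 + k/((2*1**2)) = -3 + k/((2*1)) = -3 + k/2)
(t(468) + (b(4)*68)*(-3)) - 191055 = ((-3 + (1/2)*468) + (4*68)*(-3)) - 191055 = ((-3 + 234) + 272*(-3)) - 191055 = (231 - 816) - 191055 = -585 - 191055 = -191640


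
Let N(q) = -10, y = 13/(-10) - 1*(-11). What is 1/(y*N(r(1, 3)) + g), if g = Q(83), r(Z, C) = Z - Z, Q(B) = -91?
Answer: -1/188 ≈ -0.0053191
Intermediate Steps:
r(Z, C) = 0
g = -91
y = 97/10 (y = 13*(-⅒) + 11 = -13/10 + 11 = 97/10 ≈ 9.7000)
1/(y*N(r(1, 3)) + g) = 1/((97/10)*(-10) - 91) = 1/(-97 - 91) = 1/(-188) = -1/188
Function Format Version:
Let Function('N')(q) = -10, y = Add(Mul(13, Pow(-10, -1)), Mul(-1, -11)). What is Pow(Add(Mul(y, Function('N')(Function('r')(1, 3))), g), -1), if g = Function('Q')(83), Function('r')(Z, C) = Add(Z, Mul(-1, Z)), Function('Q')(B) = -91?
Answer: Rational(-1, 188) ≈ -0.0053191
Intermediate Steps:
Function('r')(Z, C) = 0
g = -91
y = Rational(97, 10) (y = Add(Mul(13, Rational(-1, 10)), 11) = Add(Rational(-13, 10), 11) = Rational(97, 10) ≈ 9.7000)
Pow(Add(Mul(y, Function('N')(Function('r')(1, 3))), g), -1) = Pow(Add(Mul(Rational(97, 10), -10), -91), -1) = Pow(Add(-97, -91), -1) = Pow(-188, -1) = Rational(-1, 188)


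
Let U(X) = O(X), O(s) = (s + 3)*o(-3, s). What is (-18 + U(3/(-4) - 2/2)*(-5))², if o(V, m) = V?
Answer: 9/16 ≈ 0.56250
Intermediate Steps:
O(s) = -9 - 3*s (O(s) = (s + 3)*(-3) = (3 + s)*(-3) = -9 - 3*s)
U(X) = -9 - 3*X
(-18 + U(3/(-4) - 2/2)*(-5))² = (-18 + (-9 - 3*(3/(-4) - 2/2))*(-5))² = (-18 + (-9 - 3*(3*(-¼) - 2*½))*(-5))² = (-18 + (-9 - 3*(-¾ - 1))*(-5))² = (-18 + (-9 - 3*(-7/4))*(-5))² = (-18 + (-9 + 21/4)*(-5))² = (-18 - 15/4*(-5))² = (-18 + 75/4)² = (¾)² = 9/16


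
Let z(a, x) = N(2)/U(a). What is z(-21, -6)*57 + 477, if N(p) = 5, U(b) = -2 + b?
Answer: 10686/23 ≈ 464.61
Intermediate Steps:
z(a, x) = 5/(-2 + a)
z(-21, -6)*57 + 477 = (5/(-2 - 21))*57 + 477 = (5/(-23))*57 + 477 = (5*(-1/23))*57 + 477 = -5/23*57 + 477 = -285/23 + 477 = 10686/23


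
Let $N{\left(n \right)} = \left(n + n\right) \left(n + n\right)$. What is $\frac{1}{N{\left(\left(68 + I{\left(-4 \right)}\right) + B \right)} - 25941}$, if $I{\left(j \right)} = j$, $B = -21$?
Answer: $- \frac{1}{18545} \approx -5.3923 \cdot 10^{-5}$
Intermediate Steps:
$N{\left(n \right)} = 4 n^{2}$ ($N{\left(n \right)} = 2 n 2 n = 4 n^{2}$)
$\frac{1}{N{\left(\left(68 + I{\left(-4 \right)}\right) + B \right)} - 25941} = \frac{1}{4 \left(\left(68 - 4\right) - 21\right)^{2} - 25941} = \frac{1}{4 \left(64 - 21\right)^{2} + \left(-27279 + 1338\right)} = \frac{1}{4 \cdot 43^{2} - 25941} = \frac{1}{4 \cdot 1849 - 25941} = \frac{1}{7396 - 25941} = \frac{1}{-18545} = - \frac{1}{18545}$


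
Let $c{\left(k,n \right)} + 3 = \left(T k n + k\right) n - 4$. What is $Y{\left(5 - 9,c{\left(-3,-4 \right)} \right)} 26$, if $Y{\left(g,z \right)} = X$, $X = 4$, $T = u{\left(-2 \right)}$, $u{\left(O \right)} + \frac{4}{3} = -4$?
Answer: $104$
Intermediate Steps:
$u{\left(O \right)} = - \frac{16}{3}$ ($u{\left(O \right)} = - \frac{4}{3} - 4 = - \frac{16}{3}$)
$T = - \frac{16}{3} \approx -5.3333$
$c{\left(k,n \right)} = -7 + n \left(k - \frac{16 k n}{3}\right)$ ($c{\left(k,n \right)} = -3 + \left(\left(- \frac{16 k}{3} n + k\right) n - 4\right) = -3 + \left(\left(- \frac{16 k n}{3} + k\right) n - 4\right) = -3 + \left(\left(k - \frac{16 k n}{3}\right) n - 4\right) = -3 + \left(n \left(k - \frac{16 k n}{3}\right) - 4\right) = -3 + \left(-4 + n \left(k - \frac{16 k n}{3}\right)\right) = -7 + n \left(k - \frac{16 k n}{3}\right)$)
$Y{\left(g,z \right)} = 4$
$Y{\left(5 - 9,c{\left(-3,-4 \right)} \right)} 26 = 4 \cdot 26 = 104$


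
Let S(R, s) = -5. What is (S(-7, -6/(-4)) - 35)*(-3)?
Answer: 120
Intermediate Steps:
(S(-7, -6/(-4)) - 35)*(-3) = (-5 - 35)*(-3) = -40*(-3) = 120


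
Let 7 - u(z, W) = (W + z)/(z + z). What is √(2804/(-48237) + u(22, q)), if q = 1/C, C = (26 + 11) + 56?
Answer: √774608616780691/10965878 ≈ 2.5380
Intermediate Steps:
C = 93 (C = 37 + 56 = 93)
q = 1/93 ≈ 0.010753
u(z, W) = 7 - (W + z)/(2*z) (u(z, W) = 7 - (W + z)/(z + z) = 7 - (W + z)/(2*z))
√(2804/(-48237) + u(22, q)) = √(2804/(-48237) + (½)*(-1*1/93 + 13*22)/22) = √(2804*(-1/48237) + (½)*(1/22)*(-1/93 + 286)) = √(-2804/48237 + (½)*(1/22)*(26597/93)) = √(-2804/48237 + 26597/4092) = √(141276169/21931756) = √774608616780691/10965878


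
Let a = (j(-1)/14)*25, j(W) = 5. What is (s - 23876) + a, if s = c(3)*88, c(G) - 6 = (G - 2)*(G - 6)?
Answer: -330443/14 ≈ -23603.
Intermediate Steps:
c(G) = 6 + (-6 + G)*(-2 + G) (c(G) = 6 + (G - 2)*(G - 6) = 6 + (-2 + G)*(-6 + G) = 6 + (-6 + G)*(-2 + G))
s = 264 (s = (18 + 3**2 - 8*3)*88 = (18 + 9 - 24)*88 = 3*88 = 264)
a = 125/14 (a = (5/14)*25 = 125/14 ≈ 8.9286)
(s - 23876) + a = (264 - 23876) + 125/14 = -23612 + 125/14 = -330443/14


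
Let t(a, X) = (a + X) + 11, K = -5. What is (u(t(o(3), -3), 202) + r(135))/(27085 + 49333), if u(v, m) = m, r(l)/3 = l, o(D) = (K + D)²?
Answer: 607/76418 ≈ 0.0079432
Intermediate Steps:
o(D) = (-5 + D)²
r(l) = 3*l
t(a, X) = 11 + X + a (t(a, X) = (X + a) + 11 = 11 + X + a)
(u(t(o(3), -3), 202) + r(135))/(27085 + 49333) = (202 + 3*135)/(27085 + 49333) = (202 + 405)/76418 = 607*(1/76418) = 607/76418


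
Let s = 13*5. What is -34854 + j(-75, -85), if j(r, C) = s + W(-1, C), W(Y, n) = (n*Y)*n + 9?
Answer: -42005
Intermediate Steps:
W(Y, n) = 9 + Y*n² (W(Y, n) = (Y*n)*n + 9 = Y*n² + 9 = 9 + Y*n²)
s = 65
j(r, C) = 74 - C² (j(r, C) = 65 + (9 - C²) = 74 - C²)
-34854 + j(-75, -85) = -34854 + (74 - 1*(-85)²) = -34854 + (74 - 1*7225) = -34854 + (74 - 7225) = -34854 - 7151 = -42005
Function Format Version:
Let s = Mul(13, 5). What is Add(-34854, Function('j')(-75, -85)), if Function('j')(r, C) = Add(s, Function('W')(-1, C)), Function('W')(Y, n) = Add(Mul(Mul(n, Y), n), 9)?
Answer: -42005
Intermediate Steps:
Function('W')(Y, n) = Add(9, Mul(Y, Pow(n, 2))) (Function('W')(Y, n) = Add(Mul(Mul(Y, n), n), 9) = Add(Mul(Y, Pow(n, 2)), 9) = Add(9, Mul(Y, Pow(n, 2))))
s = 65
Function('j')(r, C) = Add(74, Mul(-1, Pow(C, 2))) (Function('j')(r, C) = Add(65, Add(9, Mul(-1, Pow(C, 2)))) = Add(74, Mul(-1, Pow(C, 2))))
Add(-34854, Function('j')(-75, -85)) = Add(-34854, Add(74, Mul(-1, Pow(-85, 2)))) = Add(-34854, Add(74, Mul(-1, 7225))) = Add(-34854, Add(74, -7225)) = Add(-34854, -7151) = -42005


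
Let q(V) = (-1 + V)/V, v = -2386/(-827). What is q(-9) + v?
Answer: 29744/7443 ≈ 3.9962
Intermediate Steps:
v = 2386/827 (v = -2386*(-1/827) = 2386/827 ≈ 2.8851)
q(V) = (-1 + V)/V
q(-9) + v = (-1 - 9)/(-9) + 2386/827 = -⅑*(-10) + 2386/827 = 10/9 + 2386/827 = 29744/7443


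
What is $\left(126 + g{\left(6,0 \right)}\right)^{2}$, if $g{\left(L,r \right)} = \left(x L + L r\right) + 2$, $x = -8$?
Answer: $6400$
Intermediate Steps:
$g{\left(L,r \right)} = 2 - 8 L + L r$ ($g{\left(L,r \right)} = \left(- 8 L + L r\right) + 2 = 2 - 8 L + L r$)
$\left(126 + g{\left(6,0 \right)}\right)^{2} = \left(126 + \left(2 - 48 + 6 \cdot 0\right)\right)^{2} = \left(126 + \left(2 - 48 + 0\right)\right)^{2} = \left(126 - 46\right)^{2} = 80^{2} = 6400$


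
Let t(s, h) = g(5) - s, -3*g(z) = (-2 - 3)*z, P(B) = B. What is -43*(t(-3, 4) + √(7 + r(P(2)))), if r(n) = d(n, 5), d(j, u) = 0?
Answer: -1462/3 - 43*√7 ≈ -601.10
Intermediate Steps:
g(z) = 5*z/3 (g(z) = -(-2 - 3)*z/3 = -(-5)*z/3 = 5*z/3)
r(n) = 0
t(s, h) = 25/3 - s (t(s, h) = (5/3)*5 - s = 25/3 - s)
-43*(t(-3, 4) + √(7 + r(P(2)))) = -43*((25/3 - 1*(-3)) + √(7 + 0)) = -43*((25/3 + 3) + √7) = -43*(34/3 + √7) = -1462/3 - 43*√7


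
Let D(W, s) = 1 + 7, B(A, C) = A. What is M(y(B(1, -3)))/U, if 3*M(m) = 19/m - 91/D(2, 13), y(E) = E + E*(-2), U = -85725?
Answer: 3/25400 ≈ 0.00011811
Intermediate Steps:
y(E) = -E (y(E) = E - 2*E = -E)
D(W, s) = 8
M(m) = -91/24 + 19/(3*m) (M(m) = (19/m - 91/8)/3 = (-91/8 + 19/m)/3 = -91/24 + 19/(3*m))
M(y(B(1, -3)))/U = ((152 - (-91))/(24*((-1*1))))/(-85725) = ((1/24)*(152 - 91*(-1))/(-1))*(-1/85725) = ((1/24)*(-1)*(152 + 91))*(-1/85725) = ((1/24)*(-1)*243)*(-1/85725) = -81/8*(-1/85725) = 3/25400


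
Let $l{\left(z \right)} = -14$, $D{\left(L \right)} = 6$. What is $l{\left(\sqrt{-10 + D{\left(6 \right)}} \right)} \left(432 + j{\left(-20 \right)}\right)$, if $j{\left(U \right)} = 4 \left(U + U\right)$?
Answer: $-3808$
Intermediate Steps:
$j{\left(U \right)} = 8 U$ ($j{\left(U \right)} = 4 \cdot 2 U = 8 U$)
$l{\left(\sqrt{-10 + D{\left(6 \right)}} \right)} \left(432 + j{\left(-20 \right)}\right) = - 14 \left(432 + 8 \left(-20\right)\right) = - 14 \left(432 - 160\right) = \left(-14\right) 272 = -3808$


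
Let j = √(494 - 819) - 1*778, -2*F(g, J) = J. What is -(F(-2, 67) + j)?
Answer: 1623/2 - 5*I*√13 ≈ 811.5 - 18.028*I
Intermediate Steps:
F(g, J) = -J/2
j = -778 + 5*I*√13 (j = √(-325) - 778 = 5*I*√13 - 778 = -778 + 5*I*√13 ≈ -778.0 + 18.028*I)
-(F(-2, 67) + j) = -(-½*67 + (-778 + 5*I*√13)) = -(-67/2 + (-778 + 5*I*√13)) = -(-1623/2 + 5*I*√13) = 1623/2 - 5*I*√13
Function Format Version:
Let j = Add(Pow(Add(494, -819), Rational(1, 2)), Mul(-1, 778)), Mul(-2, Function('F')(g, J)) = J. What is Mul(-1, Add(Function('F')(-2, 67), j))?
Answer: Add(Rational(1623, 2), Mul(-5, I, Pow(13, Rational(1, 2)))) ≈ Add(811.50, Mul(-18.028, I))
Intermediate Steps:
Function('F')(g, J) = Mul(Rational(-1, 2), J)
j = Add(-778, Mul(5, I, Pow(13, Rational(1, 2)))) (j = Add(Pow(-325, Rational(1, 2)), -778) = Add(Mul(5, I, Pow(13, Rational(1, 2))), -778) = Add(-778, Mul(5, I, Pow(13, Rational(1, 2)))) ≈ Add(-778.00, Mul(18.028, I)))
Mul(-1, Add(Function('F')(-2, 67), j)) = Mul(-1, Add(Mul(Rational(-1, 2), 67), Add(-778, Mul(5, I, Pow(13, Rational(1, 2)))))) = Mul(-1, Add(Rational(-67, 2), Add(-778, Mul(5, I, Pow(13, Rational(1, 2)))))) = Mul(-1, Add(Rational(-1623, 2), Mul(5, I, Pow(13, Rational(1, 2))))) = Add(Rational(1623, 2), Mul(-5, I, Pow(13, Rational(1, 2))))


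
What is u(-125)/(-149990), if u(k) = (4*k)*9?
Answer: 450/14999 ≈ 0.030002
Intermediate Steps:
u(k) = 36*k
u(-125)/(-149990) = (36*(-125))/(-149990) = -4500*(-1/149990) = 450/14999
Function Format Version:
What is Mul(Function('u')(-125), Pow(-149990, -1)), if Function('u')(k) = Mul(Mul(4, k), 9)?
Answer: Rational(450, 14999) ≈ 0.030002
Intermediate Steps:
Function('u')(k) = Mul(36, k)
Mul(Function('u')(-125), Pow(-149990, -1)) = Mul(Mul(36, -125), Pow(-149990, -1)) = Mul(-4500, Rational(-1, 149990)) = Rational(450, 14999)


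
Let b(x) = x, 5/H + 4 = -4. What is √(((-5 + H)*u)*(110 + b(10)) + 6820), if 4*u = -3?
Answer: √29305/2 ≈ 85.594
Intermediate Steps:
u = -¾ (u = (¼)*(-3) = -¾ ≈ -0.75000)
H = -5/8 (H = 5/(-4 - 4) = 5/(-8) = 5*(-⅛) = -5/8 ≈ -0.62500)
√(((-5 + H)*u)*(110 + b(10)) + 6820) = √(((-5 - 5/8)*(-¾))*(110 + 10) + 6820) = √(-45/8*(-¾)*120 + 6820) = √((135/32)*120 + 6820) = √(2025/4 + 6820) = √(29305/4) = √29305/2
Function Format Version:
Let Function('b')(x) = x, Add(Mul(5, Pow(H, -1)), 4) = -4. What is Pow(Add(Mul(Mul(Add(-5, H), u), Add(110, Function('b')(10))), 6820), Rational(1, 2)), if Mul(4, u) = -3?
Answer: Mul(Rational(1, 2), Pow(29305, Rational(1, 2))) ≈ 85.594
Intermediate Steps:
u = Rational(-3, 4) (u = Mul(Rational(1, 4), -3) = Rational(-3, 4) ≈ -0.75000)
H = Rational(-5, 8) (H = Mul(5, Pow(Add(-4, -4), -1)) = Mul(5, Pow(-8, -1)) = Mul(5, Rational(-1, 8)) = Rational(-5, 8) ≈ -0.62500)
Pow(Add(Mul(Mul(Add(-5, H), u), Add(110, Function('b')(10))), 6820), Rational(1, 2)) = Pow(Add(Mul(Mul(Add(-5, Rational(-5, 8)), Rational(-3, 4)), Add(110, 10)), 6820), Rational(1, 2)) = Pow(Add(Mul(Mul(Rational(-45, 8), Rational(-3, 4)), 120), 6820), Rational(1, 2)) = Pow(Add(Mul(Rational(135, 32), 120), 6820), Rational(1, 2)) = Pow(Add(Rational(2025, 4), 6820), Rational(1, 2)) = Pow(Rational(29305, 4), Rational(1, 2)) = Mul(Rational(1, 2), Pow(29305, Rational(1, 2)))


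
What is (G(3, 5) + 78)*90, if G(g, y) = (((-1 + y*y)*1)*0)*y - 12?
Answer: 5940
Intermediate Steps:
G(g, y) = -12 (G(g, y) = (((-1 + y**2)*1)*0)*y - 12 = ((-1 + y**2)*0)*y - 12 = 0*y - 12 = 0 - 12 = -12)
(G(3, 5) + 78)*90 = (-12 + 78)*90 = 66*90 = 5940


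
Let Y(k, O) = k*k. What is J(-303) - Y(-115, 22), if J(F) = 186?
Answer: -13039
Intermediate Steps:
Y(k, O) = k**2
J(-303) - Y(-115, 22) = 186 - 1*(-115)**2 = 186 - 1*13225 = 186 - 13225 = -13039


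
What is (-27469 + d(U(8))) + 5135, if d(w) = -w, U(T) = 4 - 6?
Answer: -22332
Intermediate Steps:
U(T) = -2
(-27469 + d(U(8))) + 5135 = (-27469 - 1*(-2)) + 5135 = (-27469 + 2) + 5135 = -27467 + 5135 = -22332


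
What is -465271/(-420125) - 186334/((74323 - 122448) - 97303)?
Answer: 72973501369/30548969250 ≈ 2.3887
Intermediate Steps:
-465271/(-420125) - 186334/((74323 - 122448) - 97303) = -465271*(-1/420125) - 186334/(-48125 - 97303) = 465271/420125 - 186334/(-145428) = 465271/420125 - 186334*(-1/145428) = 465271/420125 + 93167/72714 = 72973501369/30548969250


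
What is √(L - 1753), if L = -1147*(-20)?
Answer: √21187 ≈ 145.56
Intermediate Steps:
L = 22940
√(L - 1753) = √(22940 - 1753) = √21187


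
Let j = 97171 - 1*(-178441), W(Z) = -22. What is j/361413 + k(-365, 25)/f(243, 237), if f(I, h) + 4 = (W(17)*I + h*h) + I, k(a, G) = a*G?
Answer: 10775406319/18454470606 ≈ 0.58389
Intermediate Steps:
k(a, G) = G*a
j = 275612 (j = 97171 + 178441 = 275612)
f(I, h) = -4 + h**2 - 21*I (f(I, h) = -4 + ((-22*I + h*h) + I) = -4 + ((-22*I + h**2) + I) = -4 + ((h**2 - 22*I) + I) = -4 + (h**2 - 21*I) = -4 + h**2 - 21*I)
j/361413 + k(-365, 25)/f(243, 237) = 275612/361413 + (25*(-365))/(-4 + 237**2 - 21*243) = 275612*(1/361413) - 9125/(-4 + 56169 - 5103) = 275612/361413 - 9125/51062 = 10775406319/18454470606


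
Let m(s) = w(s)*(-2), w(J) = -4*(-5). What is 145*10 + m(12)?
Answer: 1410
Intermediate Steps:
w(J) = 20
m(s) = -40 (m(s) = 20*(-2) = -40)
145*10 + m(12) = 145*10 - 40 = 1450 - 40 = 1410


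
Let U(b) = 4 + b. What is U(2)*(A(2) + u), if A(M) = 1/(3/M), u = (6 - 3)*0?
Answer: 4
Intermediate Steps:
u = 0 (u = 3*0 = 0)
A(M) = M/3
U(2)*(A(2) + u) = (4 + 2)*((1/3)*2 + 0) = 6*(2/3 + 0) = 6*(2/3) = 4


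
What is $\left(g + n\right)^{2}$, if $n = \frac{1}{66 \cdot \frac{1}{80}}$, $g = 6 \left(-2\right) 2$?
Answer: $\frac{565504}{1089} \approx 519.29$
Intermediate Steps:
$g = -24$ ($g = \left(-12\right) 2 = -24$)
$n = \frac{40}{33}$ ($n = \frac{1}{66 \cdot \frac{1}{80}} = \frac{1}{\frac{33}{40}} = \frac{40}{33} \approx 1.2121$)
$\left(g + n\right)^{2} = \left(-24 + \frac{40}{33}\right)^{2} = \left(- \frac{752}{33}\right)^{2} = \frac{565504}{1089}$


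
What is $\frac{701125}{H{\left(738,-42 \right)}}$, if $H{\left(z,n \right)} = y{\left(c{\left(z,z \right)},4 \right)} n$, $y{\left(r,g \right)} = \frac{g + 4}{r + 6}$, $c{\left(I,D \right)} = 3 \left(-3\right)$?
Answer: $\frac{701125}{112} \approx 6260.0$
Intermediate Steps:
$c{\left(I,D \right)} = -9$
$y{\left(r,g \right)} = \frac{4 + g}{6 + r}$
$H{\left(z,n \right)} = - \frac{8 n}{3}$ ($H{\left(z,n \right)} = \frac{4 + 4}{6 - 9} n = \frac{1}{-3} \cdot 8 n = \left(- \frac{1}{3}\right) 8 n = - \frac{8 n}{3}$)
$\frac{701125}{H{\left(738,-42 \right)}} = \frac{701125}{\left(- \frac{8}{3}\right) \left(-42\right)} = \frac{701125}{112}$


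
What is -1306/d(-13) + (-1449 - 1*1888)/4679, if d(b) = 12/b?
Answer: 39700009/28074 ≈ 1414.1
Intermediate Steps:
-1306/d(-13) + (-1449 - 1*1888)/4679 = -1306/(12/(-13)) + (-1449 - 1*1888)/4679 = -1306/(12*(-1/13)) + (-1449 - 1888)*(1/4679) = -1306/(-12/13) - 3337*1/4679 = -1306*(-13/12) - 3337/4679 = 8489/6 - 3337/4679 = 39700009/28074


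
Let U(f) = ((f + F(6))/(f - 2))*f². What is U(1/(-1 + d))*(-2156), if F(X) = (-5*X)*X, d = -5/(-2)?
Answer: -1159928/9 ≈ -1.2888e+5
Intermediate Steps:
d = 5/2 (d = -5*(-½) = 5/2 ≈ 2.5000)
F(X) = -5*X²
U(f) = f²*(-180 + f)/(-2 + f) (U(f) = ((f - 5*6²)/(f - 2))*f² = ((f - 5*36)/(-2 + f))*f² = ((f - 180)/(-2 + f))*f² = ((-180 + f)/(-2 + f))*f² = f²*(-180 + f)/(-2 + f))
U(1/(-1 + d))*(-2156) = ((1/(-1 + 5/2))²*(-180 + 1/(-1 + 5/2))/(-2 + 1/(-1 + 5/2)))*(-2156) = ((1/(3/2))²*(-180 + 1/(3/2))/(-2 + 1/(3/2)))*(-2156) = ((⅔)²*(-180 + ⅔)/(-2 + ⅔))*(-2156) = ((4/9)*(-538/3)/(-4/3))*(-2156) = ((4/9)*(-¾)*(-538/3))*(-2156) = (538/9)*(-2156) = -1159928/9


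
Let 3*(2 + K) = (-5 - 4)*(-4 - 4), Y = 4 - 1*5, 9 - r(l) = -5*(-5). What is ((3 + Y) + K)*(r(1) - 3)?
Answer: -456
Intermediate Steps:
r(l) = -16 (r(l) = 9 - (-5)*(-5) = 9 - 1*25 = 9 - 25 = -16)
Y = -1 (Y = 4 - 5 = -1)
K = 22 (K = -2 + ((-5 - 4)*(-4 - 4))/3 = -2 + (-9*(-8))/3 = -2 + (1/3)*72 = -2 + 24 = 22)
((3 + Y) + K)*(r(1) - 3) = ((3 - 1) + 22)*(-16 - 3) = (2 + 22)*(-19) = 24*(-19) = -456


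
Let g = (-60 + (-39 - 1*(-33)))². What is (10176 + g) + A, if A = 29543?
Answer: 44075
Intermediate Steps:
g = 4356 (g = (-60 + (-39 + 33))² = (-60 - 6)² = (-66)² = 4356)
(10176 + g) + A = (10176 + 4356) + 29543 = 14532 + 29543 = 44075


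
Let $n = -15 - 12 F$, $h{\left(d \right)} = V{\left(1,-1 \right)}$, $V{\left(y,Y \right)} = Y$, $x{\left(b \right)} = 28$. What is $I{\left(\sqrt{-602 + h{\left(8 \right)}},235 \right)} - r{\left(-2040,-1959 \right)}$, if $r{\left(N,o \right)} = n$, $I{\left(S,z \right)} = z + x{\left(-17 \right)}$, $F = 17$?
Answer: $482$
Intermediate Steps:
$h{\left(d \right)} = -1$
$I{\left(S,z \right)} = 28 + z$ ($I{\left(S,z \right)} = z + 28 = 28 + z$)
$n = -219$ ($n = -15 - 204 = -219$)
$r{\left(N,o \right)} = -219$
$I{\left(\sqrt{-602 + h{\left(8 \right)}},235 \right)} - r{\left(-2040,-1959 \right)} = \left(28 + 235\right) - -219 = 263 + 219 = 482$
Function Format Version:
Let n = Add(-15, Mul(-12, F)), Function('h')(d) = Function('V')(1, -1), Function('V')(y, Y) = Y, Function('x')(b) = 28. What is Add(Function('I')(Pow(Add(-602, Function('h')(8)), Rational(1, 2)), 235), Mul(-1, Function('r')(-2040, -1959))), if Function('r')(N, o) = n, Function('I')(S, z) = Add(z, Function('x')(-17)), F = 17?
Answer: 482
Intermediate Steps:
Function('h')(d) = -1
Function('I')(S, z) = Add(28, z) (Function('I')(S, z) = Add(z, 28) = Add(28, z))
n = -219 (n = Add(-15, Mul(-12, 17)) = Add(-15, -204) = -219)
Function('r')(N, o) = -219
Add(Function('I')(Pow(Add(-602, Function('h')(8)), Rational(1, 2)), 235), Mul(-1, Function('r')(-2040, -1959))) = Add(Add(28, 235), Mul(-1, -219)) = Add(263, 219) = 482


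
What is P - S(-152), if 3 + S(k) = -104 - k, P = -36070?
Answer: -36115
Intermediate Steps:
S(k) = -107 - k (S(k) = -3 + (-104 - k) = -107 - k)
P - S(-152) = -36070 - (-107 - 1*(-152)) = -36070 - (-107 + 152) = -36070 - 1*45 = -36070 - 45 = -36115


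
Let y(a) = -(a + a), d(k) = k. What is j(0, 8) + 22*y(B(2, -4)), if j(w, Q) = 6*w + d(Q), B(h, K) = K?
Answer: 184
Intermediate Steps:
j(w, Q) = Q + 6*w (j(w, Q) = 6*w + Q = Q + 6*w)
y(a) = -2*a
j(0, 8) + 22*y(B(2, -4)) = (8 + 6*0) + 22*(-2*(-4)) = (8 + 0) + 22*8 = 8 + 176 = 184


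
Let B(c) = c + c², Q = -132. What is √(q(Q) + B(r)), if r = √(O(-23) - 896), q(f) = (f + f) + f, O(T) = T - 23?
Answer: √(-1338 + I*√942) ≈ 0.4195 + 36.581*I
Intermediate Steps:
O(T) = -23 + T
q(f) = 3*f (q(f) = 2*f + f = 3*f)
r = I*√942 (r = √((-23 - 23) - 896) = √(-46 - 896) = √(-942) = I*√942 ≈ 30.692*I)
√(q(Q) + B(r)) = √(3*(-132) + (I*√942)*(1 + I*√942)) = √(-396 + I*√942*(1 + I*√942))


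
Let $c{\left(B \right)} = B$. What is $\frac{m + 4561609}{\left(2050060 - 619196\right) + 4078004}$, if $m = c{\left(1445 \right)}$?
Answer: $\frac{2281527}{2754434} \approx 0.82831$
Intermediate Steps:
$m = 1445$
$\frac{m + 4561609}{\left(2050060 - 619196\right) + 4078004} = \frac{1445 + 4561609}{\left(2050060 - 619196\right) + 4078004} = \frac{4563054}{1430864 + 4078004} = \frac{4563054}{5508868} = 4563054 \cdot \frac{1}{5508868} = \frac{2281527}{2754434}$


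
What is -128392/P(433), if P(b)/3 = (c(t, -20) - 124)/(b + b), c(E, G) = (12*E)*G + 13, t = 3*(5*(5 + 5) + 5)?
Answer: 111187472/119133 ≈ 933.31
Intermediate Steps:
t = 165 (t = 3*(5*10 + 5) = 3*(50 + 5) = 3*55 = 165)
c(E, G) = 13 + 12*E*G (c(E, G) = 12*E*G + 13 = 13 + 12*E*G)
P(b) = -119133/(2*b) (P(b) = 3*(((13 + 12*165*(-20)) - 124)/(b + b)) = 3*(((13 - 39600) - 124)/((2*b))) = 3*((-39587 - 124)*(1/(2*b))) = 3*(-39711/(2*b)) = -119133/(2*b))
-128392/P(433) = -128392/((-119133/2/433)) = -128392/((-119133/2*1/433)) = -128392/(-119133/866) = -128392*(-866/119133) = 111187472/119133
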